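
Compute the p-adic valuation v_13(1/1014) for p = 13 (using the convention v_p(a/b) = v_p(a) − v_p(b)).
v_13(1/1014) = -2

Factor powers of 13 from the numerator and denominator of the reduced fraction: 1 = 13^0 · 1 and 1014 = 13^2 · 6. Apply v_p(a/b) = v_p(a) − v_p(b): v_13(1/1014) = 0 − 2 = -2.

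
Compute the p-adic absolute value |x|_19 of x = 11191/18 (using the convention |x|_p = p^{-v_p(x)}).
|11191/18|_19 = 1/361

Step 1 — compute v_19(x) by factoring powers of 19 out of the numerator and denominator: v_19(11191/18) = 2. Step 2 — apply |x|_p = p^{-v_p(x)} = 19^{-2} = 1/361.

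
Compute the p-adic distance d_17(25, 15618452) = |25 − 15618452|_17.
d_17(25, 15618452) = 1/1419857

Step 1 — x − y = 25 − 15618452 = -15618427. Step 2 — v_17(-15618427) = 5 (factor: -15618427 = −(17^5 · 11); the sign does not affect v_p). Step 3 — |x − y|_17 = 17^{-5} = 1/1419857.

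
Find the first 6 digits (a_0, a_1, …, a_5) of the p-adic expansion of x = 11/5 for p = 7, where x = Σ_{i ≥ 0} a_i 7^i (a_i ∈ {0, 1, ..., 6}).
(a_0, …, a_5) = (5, 1, 4, 5, 2, 1)

v_7(11/5) = 0 (numerator and denominator both coprime to 7), so x ∈ ℤ_7^×. Compute digits iteratively via a_i = x_i mod 7, x_{i+1} = (x_i − a_i)/7, with x_0 = x:
  x_0 = 11/5;  a_0 = 5;  x_1 = (x_0 − 5)/7 = -2/5
  x_1 = -2/5;  a_1 = 1;  x_2 = (x_1 − 1)/7 = -1/5
  x_2 = -1/5;  a_2 = 4;  x_3 = (x_2 − 4)/7 = -3/5
  x_3 = -3/5;  a_3 = 5;  x_4 = (x_3 − 5)/7 = -4/5
  x_4 = -4/5;  a_4 = 2;  x_5 = (x_4 − 2)/7 = -2/5
  x_5 = -2/5;  a_5 = 1;  x_6 = (x_5 − 1)/7 = -1/5
Digits: (5, 1, 4, 5, 2, 1).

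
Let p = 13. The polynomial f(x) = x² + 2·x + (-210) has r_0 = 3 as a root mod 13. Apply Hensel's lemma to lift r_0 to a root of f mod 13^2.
r_1 = 133 (mod 169)

Hensel: r_{i+1} = r_i − f(r_i)·(f′(r_i))^{-1} mod 13^{i+2}, f′(x) = 2x + 2. Iterate:
  r_0 = 3 (mod 13)
  r_1 = 133 (mod 169)
Final: r = 133 satisfies f(r) ≡ 0 mod 13^2.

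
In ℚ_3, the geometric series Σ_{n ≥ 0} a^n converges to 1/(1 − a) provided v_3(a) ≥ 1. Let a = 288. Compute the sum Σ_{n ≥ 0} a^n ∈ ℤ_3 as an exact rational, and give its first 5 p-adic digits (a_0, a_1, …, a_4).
Σ a^n = 1/(1 − a) = -1/287;  first 5 digits = (1, 0, 2, 1, 1)

v_3(a) = 2 ≥ 1, so the series converges in ℤ_3 to 1/(1 − a) = 1/(1 − 288) = -1/287. Expand this rational in ℤ_3: compute digits iteratively via d_i = x_i mod 3, x_{i+1} = (x_i − d_i)/3. The first 5 digits are (1, 0, 2, 1, 1).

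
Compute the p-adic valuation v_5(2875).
v_5(2875) = 3

v_5(n) is the largest exponent k such that 5^k divides n. Factor out: 2875 = 5^3 · 23. (Sign doesn't affect v_p.) So v_5(2875) = 3.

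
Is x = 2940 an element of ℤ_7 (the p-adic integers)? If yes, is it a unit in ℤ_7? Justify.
x ∈ ℤ_7 but not a unit; v_7(x) = 2 > 0

ℤ_7 = {x ∈ ℚ_7 : v_7(x) ≥ 0} and ℤ_7^× = {x ∈ ℤ_7 : v_7(x) = 0}. Here v_7(2940) = v_7(num) − v_7(den) = 2; compare against these criteria.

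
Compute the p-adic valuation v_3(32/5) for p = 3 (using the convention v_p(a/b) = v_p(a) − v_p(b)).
v_3(32/5) = 0

Factor powers of 3 from the numerator and denominator of the reduced fraction: 32 = 3^0 · 32 and 5 = 3^0 · 5. Apply v_p(a/b) = v_p(a) − v_p(b): v_3(32/5) = 0 − 0 = 0.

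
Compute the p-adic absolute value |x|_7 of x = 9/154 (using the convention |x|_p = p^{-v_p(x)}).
|9/154|_7 = 7

Step 1 — compute v_7(x) by factoring powers of 7 out of the numerator and denominator: v_7(9/154) = -1. Step 2 — apply |x|_p = p^{-v_p(x)} = 7^{1} = 7.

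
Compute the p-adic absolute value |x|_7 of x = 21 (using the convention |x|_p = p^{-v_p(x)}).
|21|_7 = 1/7

Step 1 — compute v_7(x) by factoring powers of 7 out of the numerator and denominator: v_7(21) = 1. Step 2 — apply |x|_p = p^{-v_p(x)} = 7^{-1} = 1/7.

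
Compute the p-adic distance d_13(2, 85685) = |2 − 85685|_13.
d_13(2, 85685) = 1/28561

Step 1 — x − y = 2 − 85685 = -85683. Step 2 — v_13(-85683) = 4 (factor: -85683 = −(13^4 · 3); the sign does not affect v_p). Step 3 — |x − y|_13 = 13^{-4} = 1/28561.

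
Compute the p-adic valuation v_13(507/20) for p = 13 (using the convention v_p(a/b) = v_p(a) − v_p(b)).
v_13(507/20) = 2

Factor powers of 13 from the numerator and denominator of the reduced fraction: 507 = 13^2 · 3 and 20 = 13^0 · 20. Apply v_p(a/b) = v_p(a) − v_p(b): v_13(507/20) = 2 − 0 = 2.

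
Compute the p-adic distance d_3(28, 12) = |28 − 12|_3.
d_3(28, 12) = 1

Step 1 — x − y = 28 − 12 = 16. Step 2 — v_3(16) = 0 (factor: 16 = (3^0 · 16); the sign does not affect v_p). Step 3 — |x − y|_3 = 3^{0} = 1.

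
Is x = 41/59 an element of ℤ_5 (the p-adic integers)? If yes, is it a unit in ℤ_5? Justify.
x ∈ ℤ_5^× (unit); v_5(x) = 0

ℤ_5 = {x ∈ ℚ_5 : v_5(x) ≥ 0} and ℤ_5^× = {x ∈ ℤ_5 : v_5(x) = 0}. Here v_5(41/59) = v_5(num) − v_5(den) = 0; compare against these criteria.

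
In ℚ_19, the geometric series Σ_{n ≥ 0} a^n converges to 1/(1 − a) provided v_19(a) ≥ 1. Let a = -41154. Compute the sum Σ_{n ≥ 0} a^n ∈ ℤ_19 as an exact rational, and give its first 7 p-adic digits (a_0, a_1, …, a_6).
Σ a^n = 1/(1 − a) = 1/41155;  first 7 digits = (1, 0, 0, 13, 18, 18, 16)

v_19(a) = 3 ≥ 1, so the series converges in ℤ_19 to 1/(1 − a) = 1/(1 − (-41154)) = 1/41155. Expand this rational in ℤ_19: compute digits iteratively via d_i = x_i mod 19, x_{i+1} = (x_i − d_i)/19. The first 7 digits are (1, 0, 0, 13, 18, 18, 16).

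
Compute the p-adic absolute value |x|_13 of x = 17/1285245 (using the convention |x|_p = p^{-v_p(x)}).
|17/1285245|_13 = 28561

Step 1 — compute v_13(x) by factoring powers of 13 out of the numerator and denominator: v_13(17/1285245) = -4. Step 2 — apply |x|_p = p^{-v_p(x)} = 13^{4} = 28561.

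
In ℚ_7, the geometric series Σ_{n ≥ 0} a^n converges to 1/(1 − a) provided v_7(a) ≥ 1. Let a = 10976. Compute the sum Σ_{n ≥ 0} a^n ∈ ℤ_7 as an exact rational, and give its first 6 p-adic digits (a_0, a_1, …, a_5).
Σ a^n = 1/(1 − a) = -1/10975;  first 6 digits = (1, 0, 0, 4, 4, 0)

v_7(a) = 3 ≥ 1, so the series converges in ℤ_7 to 1/(1 − a) = 1/(1 − 10976) = -1/10975. Expand this rational in ℤ_7: compute digits iteratively via d_i = x_i mod 7, x_{i+1} = (x_i − d_i)/7. The first 6 digits are (1, 0, 0, 4, 4, 0).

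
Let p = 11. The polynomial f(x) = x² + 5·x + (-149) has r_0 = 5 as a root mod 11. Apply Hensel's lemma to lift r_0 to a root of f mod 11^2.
r_1 = 60 (mod 121)

Hensel: r_{i+1} = r_i − f(r_i)·(f′(r_i))^{-1} mod 11^{i+2}, f′(x) = 2x + 5. Iterate:
  r_0 = 5 (mod 11)
  r_1 = 60 (mod 121)
Final: r = 60 satisfies f(r) ≡ 0 mod 11^2.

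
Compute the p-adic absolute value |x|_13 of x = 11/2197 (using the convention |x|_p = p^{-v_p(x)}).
|11/2197|_13 = 2197

Step 1 — compute v_13(x) by factoring powers of 13 out of the numerator and denominator: v_13(11/2197) = -3. Step 2 — apply |x|_p = p^{-v_p(x)} = 13^{3} = 2197.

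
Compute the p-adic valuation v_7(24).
v_7(24) = 0

v_7(n) is the largest exponent k such that 7^k divides n. Factor out: 24 = 7^0 · 24. (Sign doesn't affect v_p.) So v_7(24) = 0.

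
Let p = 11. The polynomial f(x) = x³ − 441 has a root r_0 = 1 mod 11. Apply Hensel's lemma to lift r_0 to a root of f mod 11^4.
r_3 = 672 (mod 14641)

Hensel: r_{i+1} = r_i − f(r_i)/f′(r_i) mod 11^{i+2}, where f′(x) = 3x². Iterate:
  r_0 = 1 (mod 11)
  r_1 = 67 (mod 121)
  r_2 = 672 (mod 1331)
  r_3 = 672 (mod 14641)
Final: r = 672 with f(r) ≡ 0 mod 11^4.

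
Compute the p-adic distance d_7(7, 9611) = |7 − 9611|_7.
d_7(7, 9611) = 1/2401

Step 1 — x − y = 7 − 9611 = -9604. Step 2 — v_7(-9604) = 4 (factor: -9604 = −(7^4 · 4); the sign does not affect v_p). Step 3 — |x − y|_7 = 7^{-4} = 1/2401.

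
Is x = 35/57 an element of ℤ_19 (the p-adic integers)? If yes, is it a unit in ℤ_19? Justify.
x ∉ ℤ_19 (v_19(x) = -1 < 0)

ℤ_19 = {x ∈ ℚ_19 : v_19(x) ≥ 0} and ℤ_19^× = {x ∈ ℤ_19 : v_19(x) = 0}. Here v_19(35/57) = v_19(num) − v_19(den) = -1; compare against these criteria.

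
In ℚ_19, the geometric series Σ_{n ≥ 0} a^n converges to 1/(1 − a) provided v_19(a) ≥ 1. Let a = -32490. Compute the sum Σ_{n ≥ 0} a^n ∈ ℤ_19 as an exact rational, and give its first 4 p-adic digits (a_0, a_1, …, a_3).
Σ a^n = 1/(1 − a) = 1/32491;  first 4 digits = (1, 0, 5, 14)

v_19(a) = 2 ≥ 1, so the series converges in ℤ_19 to 1/(1 − a) = 1/(1 − (-32490)) = 1/32491. Expand this rational in ℤ_19: compute digits iteratively via d_i = x_i mod 19, x_{i+1} = (x_i − d_i)/19. The first 4 digits are (1, 0, 5, 14).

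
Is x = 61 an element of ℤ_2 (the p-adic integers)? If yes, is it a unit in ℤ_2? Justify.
x ∈ ℤ_2^× (unit); v_2(x) = 0

ℤ_2 = {x ∈ ℚ_2 : v_2(x) ≥ 0} and ℤ_2^× = {x ∈ ℤ_2 : v_2(x) = 0}. Here v_2(61) = v_2(num) − v_2(den) = 0; compare against these criteria.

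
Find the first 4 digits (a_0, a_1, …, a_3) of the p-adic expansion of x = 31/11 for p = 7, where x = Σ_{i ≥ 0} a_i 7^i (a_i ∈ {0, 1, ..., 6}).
(a_0, …, a_3) = (6, 4, 0, 5)

v_7(31/11) = 0 (numerator and denominator both coprime to 7), so x ∈ ℤ_7^×. Compute digits iteratively via a_i = x_i mod 7, x_{i+1} = (x_i − a_i)/7, with x_0 = x:
  x_0 = 31/11;  a_0 = 6;  x_1 = (x_0 − 6)/7 = -5/11
  x_1 = -5/11;  a_1 = 4;  x_2 = (x_1 − 4)/7 = -7/11
  x_2 = -7/11;  a_2 = 0;  x_3 = (x_2 − 0)/7 = -1/11
  x_3 = -1/11;  a_3 = 5;  x_4 = (x_3 − 5)/7 = -8/11
Digits: (6, 4, 0, 5).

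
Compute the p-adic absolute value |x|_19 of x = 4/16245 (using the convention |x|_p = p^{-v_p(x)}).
|4/16245|_19 = 361

Step 1 — compute v_19(x) by factoring powers of 19 out of the numerator and denominator: v_19(4/16245) = -2. Step 2 — apply |x|_p = p^{-v_p(x)} = 19^{2} = 361.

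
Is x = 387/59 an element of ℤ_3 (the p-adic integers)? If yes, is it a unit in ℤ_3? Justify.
x ∈ ℤ_3 but not a unit; v_3(x) = 2 > 0

ℤ_3 = {x ∈ ℚ_3 : v_3(x) ≥ 0} and ℤ_3^× = {x ∈ ℤ_3 : v_3(x) = 0}. Here v_3(387/59) = v_3(num) − v_3(den) = 2; compare against these criteria.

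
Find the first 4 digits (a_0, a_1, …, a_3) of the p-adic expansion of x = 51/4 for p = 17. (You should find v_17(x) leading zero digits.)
(a_0, …, a_3) = (0, 5, 4, 4)

v_17(51/4) = 1, so a_0 = ... = a_0 = 0. Factor out: x = 17^1 · u with u = 3/4 a unit in ℤ_17. Expand u iteratively via a_{v+i} = u_i mod 17, u_{i+1} = (u_i − a_{v+i})/17:
  u_0 = 3/4;  a_1 = 5;  u_1 = (u_0 − 5)/17 = -1/4
  u_1 = -1/4;  a_2 = 4;  u_2 = (u_1 − 4)/17 = -1/4
  u_2 = -1/4;  a_3 = 4;  u_3 = (u_2 − 4)/17 = -1/4
Digits: (0, 5, 4, 4).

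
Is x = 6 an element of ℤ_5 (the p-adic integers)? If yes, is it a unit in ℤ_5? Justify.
x ∈ ℤ_5^× (unit); v_5(x) = 0

ℤ_5 = {x ∈ ℚ_5 : v_5(x) ≥ 0} and ℤ_5^× = {x ∈ ℤ_5 : v_5(x) = 0}. Here v_5(6) = v_5(num) − v_5(den) = 0; compare against these criteria.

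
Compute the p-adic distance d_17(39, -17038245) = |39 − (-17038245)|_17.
d_17(39, -17038245) = 1/1419857

Step 1 — x − y = 39 − (-17038245) = 17038284. Step 2 — v_17(17038284) = 5 (factor: 17038284 = (17^5 · 12); the sign does not affect v_p). Step 3 — |x − y|_17 = 17^{-5} = 1/1419857.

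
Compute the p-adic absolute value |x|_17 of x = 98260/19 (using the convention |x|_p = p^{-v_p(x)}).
|98260/19|_17 = 1/4913

Step 1 — compute v_17(x) by factoring powers of 17 out of the numerator and denominator: v_17(98260/19) = 3. Step 2 — apply |x|_p = p^{-v_p(x)} = 17^{-3} = 1/4913.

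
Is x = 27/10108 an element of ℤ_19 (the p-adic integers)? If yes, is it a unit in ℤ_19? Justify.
x ∉ ℤ_19 (v_19(x) = -2 < 0)

ℤ_19 = {x ∈ ℚ_19 : v_19(x) ≥ 0} and ℤ_19^× = {x ∈ ℤ_19 : v_19(x) = 0}. Here v_19(27/10108) = v_19(num) − v_19(den) = -2; compare against these criteria.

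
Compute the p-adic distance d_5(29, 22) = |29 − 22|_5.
d_5(29, 22) = 1

Step 1 — x − y = 29 − 22 = 7. Step 2 — v_5(7) = 0 (factor: 7 = (5^0 · 7); the sign does not affect v_p). Step 3 — |x − y|_5 = 5^{0} = 1.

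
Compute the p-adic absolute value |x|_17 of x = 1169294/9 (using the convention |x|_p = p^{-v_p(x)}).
|1169294/9|_17 = 1/83521

Step 1 — compute v_17(x) by factoring powers of 17 out of the numerator and denominator: v_17(1169294/9) = 4. Step 2 — apply |x|_p = p^{-v_p(x)} = 17^{-4} = 1/83521.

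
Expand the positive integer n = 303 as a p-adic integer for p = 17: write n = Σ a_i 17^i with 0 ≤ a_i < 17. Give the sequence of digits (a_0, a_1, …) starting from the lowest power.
(a_0, a_1, …) = (14, 0, 1)

Repeated division by 17 gives the digits low-to-high: 303 = 14 + 1·17^2. Digit sequence: (14, 0, 1).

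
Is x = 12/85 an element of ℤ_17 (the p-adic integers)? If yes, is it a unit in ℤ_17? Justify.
x ∉ ℤ_17 (v_17(x) = -1 < 0)

ℤ_17 = {x ∈ ℚ_17 : v_17(x) ≥ 0} and ℤ_17^× = {x ∈ ℤ_17 : v_17(x) = 0}. Here v_17(12/85) = v_17(num) − v_17(den) = -1; compare against these criteria.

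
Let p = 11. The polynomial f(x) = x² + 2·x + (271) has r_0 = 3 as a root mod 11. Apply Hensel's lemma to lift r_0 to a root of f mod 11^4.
r_3 = 11069 (mod 14641)

Hensel: r_{i+1} = r_i − f(r_i)·(f′(r_i))^{-1} mod 11^{i+2}, f′(x) = 2x + 2. Iterate:
  r_0 = 3 (mod 11)
  r_1 = 58 (mod 121)
  r_2 = 421 (mod 1331)
  r_3 = 11069 (mod 14641)
Final: r = 11069 satisfies f(r) ≡ 0 mod 11^4.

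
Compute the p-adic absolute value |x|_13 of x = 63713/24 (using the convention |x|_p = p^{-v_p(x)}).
|63713/24|_13 = 1/2197

Step 1 — compute v_13(x) by factoring powers of 13 out of the numerator and denominator: v_13(63713/24) = 3. Step 2 — apply |x|_p = p^{-v_p(x)} = 13^{-3} = 1/2197.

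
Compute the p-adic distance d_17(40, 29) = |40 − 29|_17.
d_17(40, 29) = 1

Step 1 — x − y = 40 − 29 = 11. Step 2 — v_17(11) = 0 (factor: 11 = (17^0 · 11); the sign does not affect v_p). Step 3 — |x − y|_17 = 17^{0} = 1.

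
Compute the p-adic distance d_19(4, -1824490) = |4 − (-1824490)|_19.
d_19(4, -1824490) = 1/130321

Step 1 — x − y = 4 − (-1824490) = 1824494. Step 2 — v_19(1824494) = 4 (factor: 1824494 = (19^4 · 14); the sign does not affect v_p). Step 3 — |x − y|_19 = 19^{-4} = 1/130321.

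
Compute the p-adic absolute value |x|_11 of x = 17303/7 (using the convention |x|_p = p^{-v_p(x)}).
|17303/7|_11 = 1/1331

Step 1 — compute v_11(x) by factoring powers of 11 out of the numerator and denominator: v_11(17303/7) = 3. Step 2 — apply |x|_p = p^{-v_p(x)} = 11^{-3} = 1/1331.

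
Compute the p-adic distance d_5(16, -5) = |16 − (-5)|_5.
d_5(16, -5) = 1

Step 1 — x − y = 16 − (-5) = 21. Step 2 — v_5(21) = 0 (factor: 21 = (5^0 · 21); the sign does not affect v_p). Step 3 — |x − y|_5 = 5^{0} = 1.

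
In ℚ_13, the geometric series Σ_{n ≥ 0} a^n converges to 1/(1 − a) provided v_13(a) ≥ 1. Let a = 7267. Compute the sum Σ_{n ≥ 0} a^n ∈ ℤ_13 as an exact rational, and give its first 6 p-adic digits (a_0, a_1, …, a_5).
Σ a^n = 1/(1 − a) = -1/7266;  first 6 digits = (1, 0, 4, 3, 3, 12)

v_13(a) = 2 ≥ 1, so the series converges in ℤ_13 to 1/(1 − a) = 1/(1 − 7267) = -1/7266. Expand this rational in ℤ_13: compute digits iteratively via d_i = x_i mod 13, x_{i+1} = (x_i − d_i)/13. The first 6 digits are (1, 0, 4, 3, 3, 12).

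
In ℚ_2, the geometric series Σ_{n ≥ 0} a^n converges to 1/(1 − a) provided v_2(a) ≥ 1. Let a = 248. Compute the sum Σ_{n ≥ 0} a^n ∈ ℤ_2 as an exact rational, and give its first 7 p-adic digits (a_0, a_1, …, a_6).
Σ a^n = 1/(1 − a) = -1/247;  first 7 digits = (1, 0, 0, 1, 1, 1, 0)

v_2(a) = 3 ≥ 1, so the series converges in ℤ_2 to 1/(1 − a) = 1/(1 − 248) = -1/247. Expand this rational in ℤ_2: compute digits iteratively via d_i = x_i mod 2, x_{i+1} = (x_i − d_i)/2. The first 7 digits are (1, 0, 0, 1, 1, 1, 0).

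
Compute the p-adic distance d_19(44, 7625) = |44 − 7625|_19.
d_19(44, 7625) = 1/361

Step 1 — x − y = 44 − 7625 = -7581. Step 2 — v_19(-7581) = 2 (factor: -7581 = −(19^2 · 21); the sign does not affect v_p). Step 3 — |x − y|_19 = 19^{-2} = 1/361.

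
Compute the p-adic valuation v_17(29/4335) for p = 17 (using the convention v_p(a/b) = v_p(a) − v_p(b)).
v_17(29/4335) = -2

Factor powers of 17 from the numerator and denominator of the reduced fraction: 29 = 17^0 · 29 and 4335 = 17^2 · 15. Apply v_p(a/b) = v_p(a) − v_p(b): v_17(29/4335) = 0 − 2 = -2.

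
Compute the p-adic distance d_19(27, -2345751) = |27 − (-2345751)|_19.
d_19(27, -2345751) = 1/130321

Step 1 — x − y = 27 − (-2345751) = 2345778. Step 2 — v_19(2345778) = 4 (factor: 2345778 = (19^4 · 18); the sign does not affect v_p). Step 3 — |x − y|_19 = 19^{-4} = 1/130321.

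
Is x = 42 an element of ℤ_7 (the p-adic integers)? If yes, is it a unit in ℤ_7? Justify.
x ∈ ℤ_7 but not a unit; v_7(x) = 1 > 0

ℤ_7 = {x ∈ ℚ_7 : v_7(x) ≥ 0} and ℤ_7^× = {x ∈ ℤ_7 : v_7(x) = 0}. Here v_7(42) = v_7(num) − v_7(den) = 1; compare against these criteria.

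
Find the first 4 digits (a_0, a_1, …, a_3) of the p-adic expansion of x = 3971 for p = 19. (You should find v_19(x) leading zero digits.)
(a_0, …, a_3) = (0, 0, 11, 0)

v_19(3971) = 2, so a_0 = ... = a_1 = 0. Factor out: x = 19^2 · u with u = 11 a unit in ℤ_19. Expand u iteratively via a_{v+i} = u_i mod 19, u_{i+1} = (u_i − a_{v+i})/19:
  u_0 = 11;  a_2 = 11;  u_1 = (u_0 − 11)/19 = 0
  u_1 = 0;  a_3 = 0;  u_2 = (u_1 − 0)/19 = 0
Digits: (0, 0, 11, 0).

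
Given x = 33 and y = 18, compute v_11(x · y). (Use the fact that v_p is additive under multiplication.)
v_11(594) = 1

v_p(x) = 1 (factor: 33 = 11^1 · 3); v_p(y) = 0 (factor: 18 = 11^0 · 18). Additivity: v_p(xy) = v_p(x) + v_p(y) = 1 + 0 = 1. (Direct check: xy = 594 = 11^1 · (54).)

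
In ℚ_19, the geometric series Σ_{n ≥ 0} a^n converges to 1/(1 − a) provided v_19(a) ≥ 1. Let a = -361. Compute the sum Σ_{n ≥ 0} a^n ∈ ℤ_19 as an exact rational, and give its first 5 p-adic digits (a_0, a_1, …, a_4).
Σ a^n = 1/(1 − a) = 1/362;  first 5 digits = (1, 0, 18, 18, 0)

v_19(a) = 2 ≥ 1, so the series converges in ℤ_19 to 1/(1 − a) = 1/(1 − (-361)) = 1/362. Expand this rational in ℤ_19: compute digits iteratively via d_i = x_i mod 19, x_{i+1} = (x_i − d_i)/19. The first 5 digits are (1, 0, 18, 18, 0).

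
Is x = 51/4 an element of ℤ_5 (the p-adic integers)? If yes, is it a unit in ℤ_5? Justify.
x ∈ ℤ_5^× (unit); v_5(x) = 0

ℤ_5 = {x ∈ ℚ_5 : v_5(x) ≥ 0} and ℤ_5^× = {x ∈ ℤ_5 : v_5(x) = 0}. Here v_5(51/4) = v_5(num) − v_5(den) = 0; compare against these criteria.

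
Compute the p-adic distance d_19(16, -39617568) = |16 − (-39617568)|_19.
d_19(16, -39617568) = 1/2476099

Step 1 — x − y = 16 − (-39617568) = 39617584. Step 2 — v_19(39617584) = 5 (factor: 39617584 = (19^5 · 16); the sign does not affect v_p). Step 3 — |x − y|_19 = 19^{-5} = 1/2476099.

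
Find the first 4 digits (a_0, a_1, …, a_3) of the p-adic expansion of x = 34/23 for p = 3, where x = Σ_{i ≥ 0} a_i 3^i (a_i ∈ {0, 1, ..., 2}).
(a_0, …, a_3) = (2, 1, 0, 0)

v_3(34/23) = 0 (numerator and denominator both coprime to 3), so x ∈ ℤ_3^×. Compute digits iteratively via a_i = x_i mod 3, x_{i+1} = (x_i − a_i)/3, with x_0 = x:
  x_0 = 34/23;  a_0 = 2;  x_1 = (x_0 − 2)/3 = -4/23
  x_1 = -4/23;  a_1 = 1;  x_2 = (x_1 − 1)/3 = -9/23
  x_2 = -9/23;  a_2 = 0;  x_3 = (x_2 − 0)/3 = -3/23
  x_3 = -3/23;  a_3 = 0;  x_4 = (x_3 − 0)/3 = -1/23
Digits: (2, 1, 0, 0).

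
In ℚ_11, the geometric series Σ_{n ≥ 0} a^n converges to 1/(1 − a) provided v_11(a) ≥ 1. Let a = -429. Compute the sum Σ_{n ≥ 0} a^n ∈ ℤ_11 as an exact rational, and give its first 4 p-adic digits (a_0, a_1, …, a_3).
Σ a^n = 1/(1 − a) = 1/430;  first 4 digits = (1, 5, 10, 9)

v_11(a) = 1 ≥ 1, so the series converges in ℤ_11 to 1/(1 − a) = 1/(1 − (-429)) = 1/430. Expand this rational in ℤ_11: compute digits iteratively via d_i = x_i mod 11, x_{i+1} = (x_i − d_i)/11. The first 4 digits are (1, 5, 10, 9).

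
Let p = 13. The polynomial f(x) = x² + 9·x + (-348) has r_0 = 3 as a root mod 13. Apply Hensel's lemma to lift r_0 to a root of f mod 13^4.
r_3 = 15538 (mod 28561)

Hensel: r_{i+1} = r_i − f(r_i)·(f′(r_i))^{-1} mod 13^{i+2}, f′(x) = 2x + 9. Iterate:
  r_0 = 3 (mod 13)
  r_1 = 159 (mod 169)
  r_2 = 159 (mod 2197)
  r_3 = 15538 (mod 28561)
Final: r = 15538 satisfies f(r) ≡ 0 mod 13^4.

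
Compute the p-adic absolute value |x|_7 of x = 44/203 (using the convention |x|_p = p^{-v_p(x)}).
|44/203|_7 = 7

Step 1 — compute v_7(x) by factoring powers of 7 out of the numerator and denominator: v_7(44/203) = -1. Step 2 — apply |x|_p = p^{-v_p(x)} = 7^{1} = 7.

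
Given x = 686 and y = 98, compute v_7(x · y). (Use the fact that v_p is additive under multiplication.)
v_7(67228) = 5

v_p(x) = 3 (factor: 686 = 7^3 · 2); v_p(y) = 2 (factor: 98 = 7^2 · 2). Additivity: v_p(xy) = v_p(x) + v_p(y) = 3 + 2 = 5. (Direct check: xy = 67228 = 7^5 · (4).)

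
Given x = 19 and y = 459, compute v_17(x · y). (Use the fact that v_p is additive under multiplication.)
v_17(8721) = 1

v_p(x) = 0 (factor: 19 = 17^0 · 19); v_p(y) = 1 (factor: 459 = 17^1 · 27). Additivity: v_p(xy) = v_p(x) + v_p(y) = 0 + 1 = 1. (Direct check: xy = 8721 = 17^1 · (513).)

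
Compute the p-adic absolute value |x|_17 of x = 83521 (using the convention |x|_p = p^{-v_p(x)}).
|83521|_17 = 1/83521

Step 1 — compute v_17(x) by factoring powers of 17 out of the numerator and denominator: v_17(83521) = 4. Step 2 — apply |x|_p = p^{-v_p(x)} = 17^{-4} = 1/83521.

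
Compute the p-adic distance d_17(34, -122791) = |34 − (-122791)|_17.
d_17(34, -122791) = 1/4913

Step 1 — x − y = 34 − (-122791) = 122825. Step 2 — v_17(122825) = 3 (factor: 122825 = (17^3 · 25); the sign does not affect v_p). Step 3 — |x − y|_17 = 17^{-3} = 1/4913.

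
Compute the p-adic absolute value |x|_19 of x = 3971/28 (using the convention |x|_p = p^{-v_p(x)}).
|3971/28|_19 = 1/361

Step 1 — compute v_19(x) by factoring powers of 19 out of the numerator and denominator: v_19(3971/28) = 2. Step 2 — apply |x|_p = p^{-v_p(x)} = 19^{-2} = 1/361.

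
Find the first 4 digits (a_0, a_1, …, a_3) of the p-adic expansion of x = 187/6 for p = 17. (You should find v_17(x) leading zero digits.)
(a_0, …, a_3) = (0, 16, 2, 14)

v_17(187/6) = 1, so a_0 = ... = a_0 = 0. Factor out: x = 17^1 · u with u = 11/6 a unit in ℤ_17. Expand u iteratively via a_{v+i} = u_i mod 17, u_{i+1} = (u_i − a_{v+i})/17:
  u_0 = 11/6;  a_1 = 16;  u_1 = (u_0 − 16)/17 = -5/6
  u_1 = -5/6;  a_2 = 2;  u_2 = (u_1 − 2)/17 = -1/6
  u_2 = -1/6;  a_3 = 14;  u_3 = (u_2 − 14)/17 = -5/6
Digits: (0, 16, 2, 14).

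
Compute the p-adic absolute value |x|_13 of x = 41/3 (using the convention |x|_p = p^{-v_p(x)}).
|41/3|_13 = 1

Step 1 — compute v_13(x) by factoring powers of 13 out of the numerator and denominator: v_13(41/3) = 0. Step 2 — apply |x|_p = p^{-v_p(x)} = 13^{0} = 1.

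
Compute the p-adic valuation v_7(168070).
v_7(168070) = 5

v_7(n) is the largest exponent k such that 7^k divides n. Factor out: 168070 = 7^5 · 10. (Sign doesn't affect v_p.) So v_7(168070) = 5.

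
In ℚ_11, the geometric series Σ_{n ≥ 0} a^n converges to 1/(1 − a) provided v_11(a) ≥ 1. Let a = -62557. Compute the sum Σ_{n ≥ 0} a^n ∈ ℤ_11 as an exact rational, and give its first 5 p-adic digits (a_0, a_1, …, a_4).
Σ a^n = 1/(1 − a) = 1/62558;  first 5 digits = (1, 0, 0, 8, 6)

v_11(a) = 3 ≥ 1, so the series converges in ℤ_11 to 1/(1 − a) = 1/(1 − (-62557)) = 1/62558. Expand this rational in ℤ_11: compute digits iteratively via d_i = x_i mod 11, x_{i+1} = (x_i − d_i)/11. The first 5 digits are (1, 0, 0, 8, 6).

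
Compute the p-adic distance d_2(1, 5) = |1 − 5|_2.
d_2(1, 5) = 1/4

Step 1 — x − y = 1 − 5 = -4. Step 2 — v_2(-4) = 2 (factor: -4 = −(2^2 · 1); the sign does not affect v_p). Step 3 — |x − y|_2 = 2^{-2} = 1/4.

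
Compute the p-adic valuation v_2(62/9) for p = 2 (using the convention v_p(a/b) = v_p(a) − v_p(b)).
v_2(62/9) = 1

Factor powers of 2 from the numerator and denominator of the reduced fraction: 62 = 2^1 · 31 and 9 = 2^0 · 9. Apply v_p(a/b) = v_p(a) − v_p(b): v_2(62/9) = 1 − 0 = 1.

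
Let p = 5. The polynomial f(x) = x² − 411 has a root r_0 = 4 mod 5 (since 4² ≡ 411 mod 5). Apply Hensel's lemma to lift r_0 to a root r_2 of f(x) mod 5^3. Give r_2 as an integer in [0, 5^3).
r_2 = 119 (mod 125)

Hensel's recurrence: r_{i+1} = r_i − f(r_i)·(f′(r_i))^{-1} mod 5^{i+2}, with f′(x) = 2x. Iterate:
  r_0 = 4 (mod 5)
  r_1 = 19 (mod 25)
  r_2 = 119 (mod 125)
Final: r_2 = 119, and one checks f(r_2) ≡ 0 mod 5^3.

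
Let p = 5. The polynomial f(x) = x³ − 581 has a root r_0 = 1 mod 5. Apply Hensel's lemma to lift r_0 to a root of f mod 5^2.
r_1 = 11 (mod 25)

Hensel: r_{i+1} = r_i − f(r_i)/f′(r_i) mod 5^{i+2}, where f′(x) = 3x². Iterate:
  r_0 = 1 (mod 5)
  r_1 = 11 (mod 25)
Final: r = 11 with f(r) ≡ 0 mod 5^2.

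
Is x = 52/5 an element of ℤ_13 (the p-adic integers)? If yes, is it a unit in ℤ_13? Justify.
x ∈ ℤ_13 but not a unit; v_13(x) = 1 > 0

ℤ_13 = {x ∈ ℚ_13 : v_13(x) ≥ 0} and ℤ_13^× = {x ∈ ℤ_13 : v_13(x) = 0}. Here v_13(52/5) = v_13(num) − v_13(den) = 1; compare against these criteria.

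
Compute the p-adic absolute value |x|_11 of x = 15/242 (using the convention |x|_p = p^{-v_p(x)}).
|15/242|_11 = 121

Step 1 — compute v_11(x) by factoring powers of 11 out of the numerator and denominator: v_11(15/242) = -2. Step 2 — apply |x|_p = p^{-v_p(x)} = 11^{2} = 121.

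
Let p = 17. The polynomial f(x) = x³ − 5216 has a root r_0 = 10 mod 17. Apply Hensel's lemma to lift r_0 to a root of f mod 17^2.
r_1 = 78 (mod 289)

Hensel: r_{i+1} = r_i − f(r_i)/f′(r_i) mod 17^{i+2}, where f′(x) = 3x². Iterate:
  r_0 = 10 (mod 17)
  r_1 = 78 (mod 289)
Final: r = 78 with f(r) ≡ 0 mod 17^2.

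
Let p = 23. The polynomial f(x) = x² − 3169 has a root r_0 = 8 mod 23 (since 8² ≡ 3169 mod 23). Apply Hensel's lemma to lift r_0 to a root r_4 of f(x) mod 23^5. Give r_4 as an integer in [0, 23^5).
r_4 = 4962718 (mod 6436343)

Hensel's recurrence: r_{i+1} = r_i − f(r_i)·(f′(r_i))^{-1} mod 23^{i+2}, with f′(x) = 2x. Iterate:
  r_0 = 8 (mod 23)
  r_1 = 169 (mod 529)
  r_2 = 10749 (mod 12167)
  r_3 = 205421 (mod 279841)
  r_4 = 4962718 (mod 6436343)
Final: r_4 = 4962718, and one checks f(r_4) ≡ 0 mod 23^5.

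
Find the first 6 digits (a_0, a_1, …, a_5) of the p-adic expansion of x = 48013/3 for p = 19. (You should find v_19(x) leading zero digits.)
(a_0, …, a_5) = (0, 0, 0, 15, 12, 12)

v_19(48013/3) = 3, so a_0 = ... = a_2 = 0. Factor out: x = 19^3 · u with u = 7/3 a unit in ℤ_19. Expand u iteratively via a_{v+i} = u_i mod 19, u_{i+1} = (u_i − a_{v+i})/19:
  u_0 = 7/3;  a_3 = 15;  u_1 = (u_0 − 15)/19 = -2/3
  u_1 = -2/3;  a_4 = 12;  u_2 = (u_1 − 12)/19 = -2/3
  u_2 = -2/3;  a_5 = 12;  u_3 = (u_2 − 12)/19 = -2/3
Digits: (0, 0, 0, 15, 12, 12).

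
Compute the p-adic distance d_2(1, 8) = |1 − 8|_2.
d_2(1, 8) = 1

Step 1 — x − y = 1 − 8 = -7. Step 2 — v_2(-7) = 0 (factor: -7 = −(2^0 · 7); the sign does not affect v_p). Step 3 — |x − y|_2 = 2^{0} = 1.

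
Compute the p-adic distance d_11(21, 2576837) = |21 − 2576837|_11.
d_11(21, 2576837) = 1/161051

Step 1 — x − y = 21 − 2576837 = -2576816. Step 2 — v_11(-2576816) = 5 (factor: -2576816 = −(11^5 · 16); the sign does not affect v_p). Step 3 — |x − y|_11 = 11^{-5} = 1/161051.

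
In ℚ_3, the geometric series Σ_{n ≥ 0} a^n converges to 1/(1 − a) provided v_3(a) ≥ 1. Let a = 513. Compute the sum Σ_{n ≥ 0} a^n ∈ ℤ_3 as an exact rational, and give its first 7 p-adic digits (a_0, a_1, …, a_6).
Σ a^n = 1/(1 − a) = -1/512;  first 7 digits = (1, 0, 0, 1, 0, 2, 1)

v_3(a) = 3 ≥ 1, so the series converges in ℤ_3 to 1/(1 − a) = 1/(1 − 513) = -1/512. Expand this rational in ℤ_3: compute digits iteratively via d_i = x_i mod 3, x_{i+1} = (x_i − d_i)/3. The first 7 digits are (1, 0, 0, 1, 0, 2, 1).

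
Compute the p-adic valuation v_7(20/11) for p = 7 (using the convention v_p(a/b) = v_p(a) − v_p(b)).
v_7(20/11) = 0

Factor powers of 7 from the numerator and denominator of the reduced fraction: 20 = 7^0 · 20 and 11 = 7^0 · 11. Apply v_p(a/b) = v_p(a) − v_p(b): v_7(20/11) = 0 − 0 = 0.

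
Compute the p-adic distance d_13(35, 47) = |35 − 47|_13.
d_13(35, 47) = 1

Step 1 — x − y = 35 − 47 = -12. Step 2 — v_13(-12) = 0 (factor: -12 = −(13^0 · 12); the sign does not affect v_p). Step 3 — |x − y|_13 = 13^{0} = 1.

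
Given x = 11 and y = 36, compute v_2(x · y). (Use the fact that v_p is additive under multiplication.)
v_2(396) = 2

v_p(x) = 0 (factor: 11 = 2^0 · 11); v_p(y) = 2 (factor: 36 = 2^2 · 9). Additivity: v_p(xy) = v_p(x) + v_p(y) = 0 + 2 = 2. (Direct check: xy = 396 = 2^2 · (99).)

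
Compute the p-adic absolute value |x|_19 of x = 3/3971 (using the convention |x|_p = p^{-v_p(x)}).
|3/3971|_19 = 361

Step 1 — compute v_19(x) by factoring powers of 19 out of the numerator and denominator: v_19(3/3971) = -2. Step 2 — apply |x|_p = p^{-v_p(x)} = 19^{2} = 361.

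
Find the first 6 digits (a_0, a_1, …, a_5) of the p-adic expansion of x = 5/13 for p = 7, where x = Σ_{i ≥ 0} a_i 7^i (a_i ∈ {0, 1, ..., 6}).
(a_0, …, a_5) = (2, 3, 6, 5, 4, 2)

v_7(5/13) = 0 (numerator and denominator both coprime to 7), so x ∈ ℤ_7^×. Compute digits iteratively via a_i = x_i mod 7, x_{i+1} = (x_i − a_i)/7, with x_0 = x:
  x_0 = 5/13;  a_0 = 2;  x_1 = (x_0 − 2)/7 = -3/13
  x_1 = -3/13;  a_1 = 3;  x_2 = (x_1 − 3)/7 = -6/13
  x_2 = -6/13;  a_2 = 6;  x_3 = (x_2 − 6)/7 = -12/13
  x_3 = -12/13;  a_3 = 5;  x_4 = (x_3 − 5)/7 = -11/13
  x_4 = -11/13;  a_4 = 4;  x_5 = (x_4 − 4)/7 = -9/13
  x_5 = -9/13;  a_5 = 2;  x_6 = (x_5 − 2)/7 = -5/13
Digits: (2, 3, 6, 5, 4, 2).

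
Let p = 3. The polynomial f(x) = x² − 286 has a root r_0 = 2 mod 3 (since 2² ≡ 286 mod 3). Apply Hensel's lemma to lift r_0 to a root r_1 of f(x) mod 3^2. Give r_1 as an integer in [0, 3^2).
r_1 = 5 (mod 9)

Hensel's recurrence: r_{i+1} = r_i − f(r_i)·(f′(r_i))^{-1} mod 3^{i+2}, with f′(x) = 2x. Iterate:
  r_0 = 2 (mod 3)
  r_1 = 5 (mod 9)
Final: r_1 = 5, and one checks f(r_1) ≡ 0 mod 3^2.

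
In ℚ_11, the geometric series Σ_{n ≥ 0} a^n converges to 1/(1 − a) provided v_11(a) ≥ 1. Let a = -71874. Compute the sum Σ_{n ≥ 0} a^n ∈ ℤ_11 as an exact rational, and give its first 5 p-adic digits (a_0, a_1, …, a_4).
Σ a^n = 1/(1 − a) = 1/71875;  first 5 digits = (1, 0, 0, 1, 6)

v_11(a) = 3 ≥ 1, so the series converges in ℤ_11 to 1/(1 − a) = 1/(1 − (-71874)) = 1/71875. Expand this rational in ℤ_11: compute digits iteratively via d_i = x_i mod 11, x_{i+1} = (x_i − d_i)/11. The first 5 digits are (1, 0, 0, 1, 6).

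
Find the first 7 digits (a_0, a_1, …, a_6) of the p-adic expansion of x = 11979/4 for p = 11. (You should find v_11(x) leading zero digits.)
(a_0, …, a_6) = (0, 0, 0, 5, 8, 2, 8)

v_11(11979/4) = 3, so a_0 = ... = a_2 = 0. Factor out: x = 11^3 · u with u = 9/4 a unit in ℤ_11. Expand u iteratively via a_{v+i} = u_i mod 11, u_{i+1} = (u_i − a_{v+i})/11:
  u_0 = 9/4;  a_3 = 5;  u_1 = (u_0 − 5)/11 = -1/4
  u_1 = -1/4;  a_4 = 8;  u_2 = (u_1 − 8)/11 = -3/4
  u_2 = -3/4;  a_5 = 2;  u_3 = (u_2 − 2)/11 = -1/4
  u_3 = -1/4;  a_6 = 8;  u_4 = (u_3 − 8)/11 = -3/4
Digits: (0, 0, 0, 5, 8, 2, 8).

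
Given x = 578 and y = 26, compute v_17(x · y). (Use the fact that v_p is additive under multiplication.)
v_17(15028) = 2

v_p(x) = 2 (factor: 578 = 17^2 · 2); v_p(y) = 0 (factor: 26 = 17^0 · 26). Additivity: v_p(xy) = v_p(x) + v_p(y) = 2 + 0 = 2. (Direct check: xy = 15028 = 17^2 · (52).)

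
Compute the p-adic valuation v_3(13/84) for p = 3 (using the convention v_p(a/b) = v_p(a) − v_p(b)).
v_3(13/84) = -1

Factor powers of 3 from the numerator and denominator of the reduced fraction: 13 = 3^0 · 13 and 84 = 3^1 · 28. Apply v_p(a/b) = v_p(a) − v_p(b): v_3(13/84) = 0 − 1 = -1.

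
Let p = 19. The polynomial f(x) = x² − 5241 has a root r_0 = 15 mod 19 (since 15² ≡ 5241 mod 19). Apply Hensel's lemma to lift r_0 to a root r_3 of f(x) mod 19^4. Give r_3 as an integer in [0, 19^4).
r_3 = 82418 (mod 130321)

Hensel's recurrence: r_{i+1} = r_i − f(r_i)·(f′(r_i))^{-1} mod 19^{i+2}, with f′(x) = 2x. Iterate:
  r_0 = 15 (mod 19)
  r_1 = 110 (mod 361)
  r_2 = 110 (mod 6859)
  r_3 = 82418 (mod 130321)
Final: r_3 = 82418, and one checks f(r_3) ≡ 0 mod 19^4.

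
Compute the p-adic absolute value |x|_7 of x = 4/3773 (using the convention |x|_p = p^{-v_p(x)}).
|4/3773|_7 = 343

Step 1 — compute v_7(x) by factoring powers of 7 out of the numerator and denominator: v_7(4/3773) = -3. Step 2 — apply |x|_p = p^{-v_p(x)} = 7^{3} = 343.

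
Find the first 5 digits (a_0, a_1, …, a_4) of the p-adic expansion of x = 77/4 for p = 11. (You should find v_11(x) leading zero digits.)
(a_0, …, a_4) = (0, 10, 2, 8, 2)

v_11(77/4) = 1, so a_0 = ... = a_0 = 0. Factor out: x = 11^1 · u with u = 7/4 a unit in ℤ_11. Expand u iteratively via a_{v+i} = u_i mod 11, u_{i+1} = (u_i − a_{v+i})/11:
  u_0 = 7/4;  a_1 = 10;  u_1 = (u_0 − 10)/11 = -3/4
  u_1 = -3/4;  a_2 = 2;  u_2 = (u_1 − 2)/11 = -1/4
  u_2 = -1/4;  a_3 = 8;  u_3 = (u_2 − 8)/11 = -3/4
  u_3 = -3/4;  a_4 = 2;  u_4 = (u_3 − 2)/11 = -1/4
Digits: (0, 10, 2, 8, 2).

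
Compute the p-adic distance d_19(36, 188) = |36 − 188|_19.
d_19(36, 188) = 1/19

Step 1 — x − y = 36 − 188 = -152. Step 2 — v_19(-152) = 1 (factor: -152 = −(19^1 · 8); the sign does not affect v_p). Step 3 — |x − y|_19 = 19^{-1} = 1/19.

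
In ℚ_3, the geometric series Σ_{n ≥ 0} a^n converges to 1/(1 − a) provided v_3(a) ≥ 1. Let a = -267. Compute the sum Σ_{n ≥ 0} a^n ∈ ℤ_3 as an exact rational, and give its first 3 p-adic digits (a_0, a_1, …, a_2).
Σ a^n = 1/(1 − a) = 1/268;  first 3 digits = (1, 1, 1)

v_3(a) = 1 ≥ 1, so the series converges in ℤ_3 to 1/(1 − a) = 1/(1 − (-267)) = 1/268. Expand this rational in ℤ_3: compute digits iteratively via d_i = x_i mod 3, x_{i+1} = (x_i − d_i)/3. The first 3 digits are (1, 1, 1).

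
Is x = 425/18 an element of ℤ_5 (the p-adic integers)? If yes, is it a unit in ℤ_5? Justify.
x ∈ ℤ_5 but not a unit; v_5(x) = 2 > 0

ℤ_5 = {x ∈ ℚ_5 : v_5(x) ≥ 0} and ℤ_5^× = {x ∈ ℤ_5 : v_5(x) = 0}. Here v_5(425/18) = v_5(num) − v_5(den) = 2; compare against these criteria.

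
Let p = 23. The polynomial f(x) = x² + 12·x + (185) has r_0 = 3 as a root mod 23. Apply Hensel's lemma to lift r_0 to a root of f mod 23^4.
r_3 = 239157 (mod 279841)

Hensel: r_{i+1} = r_i − f(r_i)·(f′(r_i))^{-1} mod 23^{i+2}, f′(x) = 2x + 12. Iterate:
  r_0 = 3 (mod 23)
  r_1 = 49 (mod 529)
  r_2 = 7984 (mod 12167)
  r_3 = 239157 (mod 279841)
Final: r = 239157 satisfies f(r) ≡ 0 mod 23^4.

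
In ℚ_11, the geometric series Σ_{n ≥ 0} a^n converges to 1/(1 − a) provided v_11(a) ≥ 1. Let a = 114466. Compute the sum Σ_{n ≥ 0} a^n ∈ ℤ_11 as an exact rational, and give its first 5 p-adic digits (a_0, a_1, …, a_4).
Σ a^n = 1/(1 − a) = -1/114465;  first 5 digits = (1, 0, 0, 9, 7)

v_11(a) = 3 ≥ 1, so the series converges in ℤ_11 to 1/(1 − a) = 1/(1 − 114466) = -1/114465. Expand this rational in ℤ_11: compute digits iteratively via d_i = x_i mod 11, x_{i+1} = (x_i − d_i)/11. The first 5 digits are (1, 0, 0, 9, 7).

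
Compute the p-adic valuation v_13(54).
v_13(54) = 0

v_13(n) is the largest exponent k such that 13^k divides n. Factor out: 54 = 13^0 · 54. (Sign doesn't affect v_p.) So v_13(54) = 0.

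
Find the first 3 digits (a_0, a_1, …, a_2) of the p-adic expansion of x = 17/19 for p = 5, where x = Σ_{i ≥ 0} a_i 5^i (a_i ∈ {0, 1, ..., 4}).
(a_0, …, a_2) = (3, 3, 3)

v_5(17/19) = 0 (numerator and denominator both coprime to 5), so x ∈ ℤ_5^×. Compute digits iteratively via a_i = x_i mod 5, x_{i+1} = (x_i − a_i)/5, with x_0 = x:
  x_0 = 17/19;  a_0 = 3;  x_1 = (x_0 − 3)/5 = -8/19
  x_1 = -8/19;  a_1 = 3;  x_2 = (x_1 − 3)/5 = -13/19
  x_2 = -13/19;  a_2 = 3;  x_3 = (x_2 − 3)/5 = -14/19
Digits: (3, 3, 3).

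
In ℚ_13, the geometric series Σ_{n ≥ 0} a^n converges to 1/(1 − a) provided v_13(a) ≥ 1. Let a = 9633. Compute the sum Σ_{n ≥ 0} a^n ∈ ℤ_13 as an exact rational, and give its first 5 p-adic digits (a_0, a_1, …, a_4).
Σ a^n = 1/(1 − a) = -1/9632;  first 5 digits = (1, 0, 5, 4, 12)

v_13(a) = 2 ≥ 1, so the series converges in ℤ_13 to 1/(1 − a) = 1/(1 − 9633) = -1/9632. Expand this rational in ℤ_13: compute digits iteratively via d_i = x_i mod 13, x_{i+1} = (x_i − d_i)/13. The first 5 digits are (1, 0, 5, 4, 12).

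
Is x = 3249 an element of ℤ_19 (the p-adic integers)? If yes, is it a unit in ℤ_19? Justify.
x ∈ ℤ_19 but not a unit; v_19(x) = 2 > 0

ℤ_19 = {x ∈ ℚ_19 : v_19(x) ≥ 0} and ℤ_19^× = {x ∈ ℤ_19 : v_19(x) = 0}. Here v_19(3249) = v_19(num) − v_19(den) = 2; compare against these criteria.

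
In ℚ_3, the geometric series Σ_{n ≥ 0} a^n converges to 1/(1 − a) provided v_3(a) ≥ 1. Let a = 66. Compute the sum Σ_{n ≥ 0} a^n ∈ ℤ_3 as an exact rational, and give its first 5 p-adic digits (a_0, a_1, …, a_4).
Σ a^n = 1/(1 − a) = -1/65;  first 5 digits = (1, 1, 2, 2, 1)

v_3(a) = 1 ≥ 1, so the series converges in ℤ_3 to 1/(1 − a) = 1/(1 − 66) = -1/65. Expand this rational in ℤ_3: compute digits iteratively via d_i = x_i mod 3, x_{i+1} = (x_i − d_i)/3. The first 5 digits are (1, 1, 2, 2, 1).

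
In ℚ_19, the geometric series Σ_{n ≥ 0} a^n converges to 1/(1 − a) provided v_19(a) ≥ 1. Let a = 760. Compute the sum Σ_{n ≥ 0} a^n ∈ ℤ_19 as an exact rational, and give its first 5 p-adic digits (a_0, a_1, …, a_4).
Σ a^n = 1/(1 − a) = -1/759;  first 5 digits = (1, 2, 6, 16, 6)

v_19(a) = 1 ≥ 1, so the series converges in ℤ_19 to 1/(1 − a) = 1/(1 − 760) = -1/759. Expand this rational in ℤ_19: compute digits iteratively via d_i = x_i mod 19, x_{i+1} = (x_i − d_i)/19. The first 5 digits are (1, 2, 6, 16, 6).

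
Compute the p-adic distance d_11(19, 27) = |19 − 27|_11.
d_11(19, 27) = 1

Step 1 — x − y = 19 − 27 = -8. Step 2 — v_11(-8) = 0 (factor: -8 = −(11^0 · 8); the sign does not affect v_p). Step 3 — |x − y|_11 = 11^{0} = 1.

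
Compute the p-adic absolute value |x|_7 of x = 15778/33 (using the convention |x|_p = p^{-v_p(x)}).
|15778/33|_7 = 1/343

Step 1 — compute v_7(x) by factoring powers of 7 out of the numerator and denominator: v_7(15778/33) = 3. Step 2 — apply |x|_p = p^{-v_p(x)} = 7^{-3} = 1/343.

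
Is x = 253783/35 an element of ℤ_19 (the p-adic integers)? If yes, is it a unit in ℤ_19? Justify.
x ∈ ℤ_19 but not a unit; v_19(x) = 3 > 0

ℤ_19 = {x ∈ ℚ_19 : v_19(x) ≥ 0} and ℤ_19^× = {x ∈ ℤ_19 : v_19(x) = 0}. Here v_19(253783/35) = v_19(num) − v_19(den) = 3; compare against these criteria.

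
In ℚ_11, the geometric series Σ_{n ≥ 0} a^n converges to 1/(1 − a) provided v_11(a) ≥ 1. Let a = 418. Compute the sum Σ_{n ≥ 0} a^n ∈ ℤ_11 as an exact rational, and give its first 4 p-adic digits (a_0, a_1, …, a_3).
Σ a^n = 1/(1 − a) = -1/417;  first 4 digits = (1, 5, 6, 3)

v_11(a) = 1 ≥ 1, so the series converges in ℤ_11 to 1/(1 − a) = 1/(1 − 418) = -1/417. Expand this rational in ℤ_11: compute digits iteratively via d_i = x_i mod 11, x_{i+1} = (x_i − d_i)/11. The first 4 digits are (1, 5, 6, 3).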